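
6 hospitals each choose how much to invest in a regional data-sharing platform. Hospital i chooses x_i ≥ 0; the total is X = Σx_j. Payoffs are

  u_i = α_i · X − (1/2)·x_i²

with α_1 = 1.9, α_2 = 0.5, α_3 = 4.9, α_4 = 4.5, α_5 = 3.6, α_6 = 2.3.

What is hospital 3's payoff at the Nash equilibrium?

Hospital i's FOC: ∂u_i/∂x_i = α_i − x_i = 0, so x_i* = α_i.
NE contributions = (1.9, 0.5, 4.9, 4.5, 3.6, 2.3); X = 17.7.
u_3 = α_3·X − ½·(x_3)² = 4.9·17.7 − ½·4.9² = 74.725.

74.725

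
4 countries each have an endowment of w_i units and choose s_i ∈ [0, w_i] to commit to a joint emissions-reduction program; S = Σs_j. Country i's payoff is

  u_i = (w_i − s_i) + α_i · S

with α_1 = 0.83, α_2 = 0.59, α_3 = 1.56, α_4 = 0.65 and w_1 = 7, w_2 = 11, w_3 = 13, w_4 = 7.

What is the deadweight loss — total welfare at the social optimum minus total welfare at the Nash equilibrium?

∂u_i/∂s_i = α_i − 1, so country i contributes w_i if α_i > 1, else 0.
α_i > 1 for i ∈ {3}; NE contributions (0, 0, 13, 0), S = 13.
W^NE = Σw_i − S^NE + (Σα_i)·S^NE = 38 + 2.63·13 = 72.19.
Planner: ∂(Σu_j)/∂s_i = Σα_j − 1 = 2.63 > 0, so everyone contributes w_i; S^SO = 38, W^SO = 38 + 2.63·38 = 137.94.
Deadweight loss = 65.75.

65.75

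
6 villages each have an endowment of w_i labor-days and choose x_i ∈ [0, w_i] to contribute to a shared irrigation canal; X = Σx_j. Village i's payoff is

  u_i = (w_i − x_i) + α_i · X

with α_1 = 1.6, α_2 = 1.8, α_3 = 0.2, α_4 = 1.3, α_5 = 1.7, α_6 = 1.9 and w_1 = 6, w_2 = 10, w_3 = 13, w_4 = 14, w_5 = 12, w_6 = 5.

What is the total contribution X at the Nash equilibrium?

∂u_i/∂x_i = α_i − 1, so village i contributes w_i if α_i > 1, else 0.
α_i > 1 for i ∈ {1, 2, 4, 5, 6}; NE contributions (6, 10, 0, 14, 12, 5), X = 47.

47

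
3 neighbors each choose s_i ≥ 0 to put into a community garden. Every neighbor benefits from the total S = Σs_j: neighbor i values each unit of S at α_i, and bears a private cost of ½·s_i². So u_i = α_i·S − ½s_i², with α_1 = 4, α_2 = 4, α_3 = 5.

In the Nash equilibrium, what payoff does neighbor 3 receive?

52.5

Neighbor i's FOC: ∂u_i/∂s_i = α_i − s_i = 0, so s_i* = α_i.
NE contributions = (4, 4, 5); S = 13.
u_3 = α_3·S − ½·(s_3)² = 5·13 − ½·5² = 52.5.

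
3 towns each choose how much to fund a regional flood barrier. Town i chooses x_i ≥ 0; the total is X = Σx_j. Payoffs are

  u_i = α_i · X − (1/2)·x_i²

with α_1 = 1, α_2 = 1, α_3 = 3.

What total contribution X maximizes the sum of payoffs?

Planner FOC: ∂(Σu_j)/∂x_i = (Σα_j) − x_i = 0, so x_i^SO = Σα_j = 5 for every i; X^SO = 15.

15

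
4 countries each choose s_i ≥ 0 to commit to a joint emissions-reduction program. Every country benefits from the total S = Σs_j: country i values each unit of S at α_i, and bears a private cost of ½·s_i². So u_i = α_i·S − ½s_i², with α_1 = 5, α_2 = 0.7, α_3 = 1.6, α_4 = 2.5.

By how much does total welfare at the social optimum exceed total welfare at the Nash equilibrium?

113.19

Country i's FOC: ∂u_i/∂s_i = α_i − s_i = 0, so s_i* = α_i.
NE contributions = (5, 0.7, 1.6, 2.5); S = 9.8.
W^NE = (Σα)·S − ½Σα_i² = 9.8² − ½·34.3 = 78.89.
Planner sets s_i = Σα_j = 9.8 for every i, so S^SO = 4·9.8 = 39.2.
W^SO = (Σα)·S^SO − ½·4·(Σα)² = (4/2)·9.8² = 192.08.
Deadweight loss = W^SO − W^NE = 113.19.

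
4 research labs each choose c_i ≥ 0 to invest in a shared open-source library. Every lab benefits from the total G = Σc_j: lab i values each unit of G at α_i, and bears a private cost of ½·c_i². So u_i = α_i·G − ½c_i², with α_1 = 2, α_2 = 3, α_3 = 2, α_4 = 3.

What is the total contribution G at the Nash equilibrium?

Lab i's FOC: ∂u_i/∂c_i = α_i − c_i = 0, so c_i* = α_i.
NE contributions = (2, 3, 2, 3); G = 10.

10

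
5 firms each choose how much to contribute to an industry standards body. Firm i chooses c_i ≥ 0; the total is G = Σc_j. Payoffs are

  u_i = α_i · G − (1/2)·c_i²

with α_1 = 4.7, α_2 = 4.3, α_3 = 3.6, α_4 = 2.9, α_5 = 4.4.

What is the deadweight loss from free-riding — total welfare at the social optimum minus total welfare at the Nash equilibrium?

634.67

Firm i's FOC: ∂u_i/∂c_i = α_i − c_i = 0, so c_i* = α_i.
NE contributions = (4.7, 4.3, 3.6, 2.9, 4.4); G = 19.9.
W^NE = (Σα)·G − ½Σα_i² = 19.9² − ½·81.31 = 355.355.
Planner sets c_i = Σα_j = 19.9 for every i, so G^SO = 5·19.9 = 99.5.
W^SO = (Σα)·G^SO − ½·5·(Σα)² = (5/2)·19.9² = 990.025.
Deadweight loss = W^SO − W^NE = 634.67.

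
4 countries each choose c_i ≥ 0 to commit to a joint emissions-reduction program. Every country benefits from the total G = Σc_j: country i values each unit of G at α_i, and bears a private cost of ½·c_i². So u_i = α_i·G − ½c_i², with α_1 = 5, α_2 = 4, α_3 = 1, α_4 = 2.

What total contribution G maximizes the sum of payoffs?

48

Planner FOC: ∂(Σu_j)/∂c_i = (Σα_j) − c_i = 0, so c_i^SO = Σα_j = 12 for every i; G^SO = 48.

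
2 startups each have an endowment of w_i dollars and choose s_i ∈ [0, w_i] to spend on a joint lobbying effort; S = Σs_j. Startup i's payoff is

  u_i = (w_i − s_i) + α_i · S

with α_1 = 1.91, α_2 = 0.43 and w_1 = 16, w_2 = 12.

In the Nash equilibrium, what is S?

∂u_i/∂s_i = α_i − 1, so startup i contributes w_i if α_i > 1, else 0.
α_i > 1 for i ∈ {1}; NE contributions (16, 0), S = 16.

16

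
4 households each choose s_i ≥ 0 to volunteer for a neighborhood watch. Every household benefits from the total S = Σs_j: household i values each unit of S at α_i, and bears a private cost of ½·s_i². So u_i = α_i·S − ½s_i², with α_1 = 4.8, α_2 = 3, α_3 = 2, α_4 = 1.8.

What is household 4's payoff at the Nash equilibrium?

Household i's FOC: ∂u_i/∂s_i = α_i − s_i = 0, so s_i* = α_i.
NE contributions = (4.8, 3, 2, 1.8); S = 11.6.
u_4 = α_4·S − ½·(s_4)² = 1.8·11.6 − ½·1.8² = 19.26.

19.26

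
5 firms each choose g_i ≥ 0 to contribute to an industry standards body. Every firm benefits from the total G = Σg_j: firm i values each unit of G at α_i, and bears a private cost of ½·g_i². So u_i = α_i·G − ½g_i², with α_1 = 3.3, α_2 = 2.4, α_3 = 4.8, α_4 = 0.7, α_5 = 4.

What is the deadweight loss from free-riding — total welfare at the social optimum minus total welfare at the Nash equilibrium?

Firm i's FOC: ∂u_i/∂g_i = α_i − g_i = 0, so g_i* = α_i.
NE contributions = (3.3, 2.4, 4.8, 0.7, 4); G = 15.2.
W^NE = (Σα)·G − ½Σα_i² = 15.2² − ½·56.18 = 202.95.
Planner sets g_i = Σα_j = 15.2 for every i, so G^SO = 5·15.2 = 76.
W^SO = (Σα)·G^SO − ½·5·(Σα)² = (5/2)·15.2² = 577.6.
Deadweight loss = W^SO − W^NE = 374.65.

374.65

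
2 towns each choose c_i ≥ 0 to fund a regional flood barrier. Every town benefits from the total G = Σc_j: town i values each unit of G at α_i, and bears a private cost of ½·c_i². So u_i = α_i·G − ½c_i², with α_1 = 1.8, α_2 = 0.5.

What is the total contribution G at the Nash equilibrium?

Town i's FOC: ∂u_i/∂c_i = α_i − c_i = 0, so c_i* = α_i.
NE contributions = (1.8, 0.5); G = 2.3.

2.3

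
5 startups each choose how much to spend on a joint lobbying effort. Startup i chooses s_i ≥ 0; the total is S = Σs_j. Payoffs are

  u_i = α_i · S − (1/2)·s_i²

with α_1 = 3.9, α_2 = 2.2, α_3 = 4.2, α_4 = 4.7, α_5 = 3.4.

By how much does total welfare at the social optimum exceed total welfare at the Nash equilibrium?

Startup i's FOC: ∂u_i/∂s_i = α_i − s_i = 0, so s_i* = α_i.
NE contributions = (3.9, 2.2, 4.2, 4.7, 3.4); S = 18.4.
W^NE = (Σα)·S − ½Σα_i² = 18.4² − ½·71.34 = 302.89.
Planner sets s_i = Σα_j = 18.4 for every i, so S^SO = 5·18.4 = 92.
W^SO = (Σα)·S^SO − ½·5·(Σα)² = (5/2)·18.4² = 846.4.
Deadweight loss = W^SO − W^NE = 543.51.

543.51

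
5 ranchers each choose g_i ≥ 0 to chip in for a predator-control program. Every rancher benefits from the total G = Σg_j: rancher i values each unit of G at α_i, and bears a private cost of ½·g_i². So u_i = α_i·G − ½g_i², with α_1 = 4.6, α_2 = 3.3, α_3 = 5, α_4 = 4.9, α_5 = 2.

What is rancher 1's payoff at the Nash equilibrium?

80.5

Rancher i's FOC: ∂u_i/∂g_i = α_i − g_i = 0, so g_i* = α_i.
NE contributions = (4.6, 3.3, 5, 4.9, 2); G = 19.8.
u_1 = α_1·G − ½·(g_1)² = 4.6·19.8 − ½·4.6² = 80.5.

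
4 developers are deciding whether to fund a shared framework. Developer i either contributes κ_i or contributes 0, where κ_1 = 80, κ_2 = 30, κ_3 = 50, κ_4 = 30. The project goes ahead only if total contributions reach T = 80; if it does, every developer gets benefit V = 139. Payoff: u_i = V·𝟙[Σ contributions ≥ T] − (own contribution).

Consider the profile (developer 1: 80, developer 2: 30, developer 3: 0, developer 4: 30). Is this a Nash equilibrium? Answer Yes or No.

No

Total = 140 ≥ 80: provided.
Developer 1 (pledges 80, payoff 59): dropping to 0 → total 60, payoff 0. No gain.
Developer 2 (pledges 30, payoff 109): dropping to 0 → total 110, payoff 139. Profitable deviation.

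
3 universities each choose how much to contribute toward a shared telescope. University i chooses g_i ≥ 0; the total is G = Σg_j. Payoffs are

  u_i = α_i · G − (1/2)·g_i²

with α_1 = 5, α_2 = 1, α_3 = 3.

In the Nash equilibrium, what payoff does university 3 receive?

22.5

University i's FOC: ∂u_i/∂g_i = α_i − g_i = 0, so g_i* = α_i.
NE contributions = (5, 1, 3); G = 9.
u_3 = α_3·G − ½·(g_3)² = 3·9 − ½·3² = 22.5.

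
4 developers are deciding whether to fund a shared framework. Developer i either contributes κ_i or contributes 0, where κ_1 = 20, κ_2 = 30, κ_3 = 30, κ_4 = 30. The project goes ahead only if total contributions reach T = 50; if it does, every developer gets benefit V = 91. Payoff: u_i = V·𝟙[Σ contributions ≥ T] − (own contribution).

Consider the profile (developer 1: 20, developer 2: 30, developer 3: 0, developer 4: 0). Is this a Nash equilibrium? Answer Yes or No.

Yes

Total = 50 ≥ 50: provided.
Developer 1 (pledges 20, payoff 71): dropping to 0 → total 30, payoff 0. No gain.
Developer 2 (pledges 30, payoff 61): dropping to 0 → total 20, payoff 0. No gain.
Developer 3 (pledges 0, payoff 91): pledging 30 → total 80, payoff 61. No gain.
Developer 4 (pledges 0, payoff 91): pledging 30 → total 80, payoff 61. No gain.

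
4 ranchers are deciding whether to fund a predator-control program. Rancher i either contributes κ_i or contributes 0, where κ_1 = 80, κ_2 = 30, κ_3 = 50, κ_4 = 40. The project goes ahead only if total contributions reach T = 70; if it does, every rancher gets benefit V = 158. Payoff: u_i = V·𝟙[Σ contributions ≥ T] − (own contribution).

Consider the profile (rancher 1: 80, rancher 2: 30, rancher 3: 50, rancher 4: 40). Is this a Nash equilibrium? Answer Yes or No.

Total = 200 ≥ 70: provided.
Rancher 1 (pledges 80, payoff 78): dropping to 0 → total 120, payoff 158. Profitable deviation.

No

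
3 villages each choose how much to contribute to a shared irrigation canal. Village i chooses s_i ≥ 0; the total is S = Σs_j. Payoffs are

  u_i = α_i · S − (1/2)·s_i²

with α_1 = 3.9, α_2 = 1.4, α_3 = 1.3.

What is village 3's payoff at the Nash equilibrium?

7.735

Village i's FOC: ∂u_i/∂s_i = α_i − s_i = 0, so s_i* = α_i.
NE contributions = (3.9, 1.4, 1.3); S = 6.6.
u_3 = α_3·S − ½·(s_3)² = 1.3·6.6 − ½·1.3² = 7.735.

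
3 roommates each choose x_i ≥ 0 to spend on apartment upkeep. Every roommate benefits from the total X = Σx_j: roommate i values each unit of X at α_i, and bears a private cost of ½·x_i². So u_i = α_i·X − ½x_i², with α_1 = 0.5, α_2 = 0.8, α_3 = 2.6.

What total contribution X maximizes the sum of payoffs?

11.7

Planner FOC: ∂(Σu_j)/∂x_i = (Σα_j) − x_i = 0, so x_i^SO = Σα_j = 3.9 for every i; X^SO = 11.7.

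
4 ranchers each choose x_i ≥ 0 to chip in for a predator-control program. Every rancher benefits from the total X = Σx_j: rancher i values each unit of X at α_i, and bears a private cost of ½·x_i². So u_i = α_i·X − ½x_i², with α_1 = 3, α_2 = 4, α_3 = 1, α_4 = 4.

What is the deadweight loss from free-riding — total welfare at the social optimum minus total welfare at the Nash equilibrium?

165

Rancher i's FOC: ∂u_i/∂x_i = α_i − x_i = 0, so x_i* = α_i.
NE contributions = (3, 4, 1, 4); X = 12.
W^NE = (Σα)·X − ½Σα_i² = 12² − ½·42 = 123.
Planner sets x_i = Σα_j = 12 for every i, so X^SO = 4·12 = 48.
W^SO = (Σα)·X^SO − ½·4·(Σα)² = (4/2)·12² = 288.
Deadweight loss = W^SO − W^NE = 165.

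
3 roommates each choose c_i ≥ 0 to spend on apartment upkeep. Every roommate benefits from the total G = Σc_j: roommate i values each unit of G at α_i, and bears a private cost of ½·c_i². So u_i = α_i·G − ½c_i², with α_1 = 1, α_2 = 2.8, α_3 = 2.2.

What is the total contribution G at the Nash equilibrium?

6

Roommate i's FOC: ∂u_i/∂c_i = α_i − c_i = 0, so c_i* = α_i.
NE contributions = (1, 2.8, 2.2); G = 6.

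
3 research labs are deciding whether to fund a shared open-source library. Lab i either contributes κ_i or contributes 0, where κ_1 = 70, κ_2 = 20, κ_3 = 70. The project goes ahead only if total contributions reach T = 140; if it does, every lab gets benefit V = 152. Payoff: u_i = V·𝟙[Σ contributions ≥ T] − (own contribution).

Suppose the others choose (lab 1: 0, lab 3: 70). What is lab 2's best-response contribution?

0

Others' total = 70. Even contributing 20 gives 90 < 140: no benefit either way.
Best response: 0.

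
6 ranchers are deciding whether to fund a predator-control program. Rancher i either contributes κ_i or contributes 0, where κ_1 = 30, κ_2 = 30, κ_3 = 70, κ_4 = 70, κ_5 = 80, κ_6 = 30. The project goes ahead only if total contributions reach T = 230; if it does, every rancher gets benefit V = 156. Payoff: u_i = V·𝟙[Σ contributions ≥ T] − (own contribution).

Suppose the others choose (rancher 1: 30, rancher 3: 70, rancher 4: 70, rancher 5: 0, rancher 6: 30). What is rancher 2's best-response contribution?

Others' total = 200. Contributing 30 brings total to 230 ≥ 230: gain V − κ_2 = 126.
Best response: 30.

30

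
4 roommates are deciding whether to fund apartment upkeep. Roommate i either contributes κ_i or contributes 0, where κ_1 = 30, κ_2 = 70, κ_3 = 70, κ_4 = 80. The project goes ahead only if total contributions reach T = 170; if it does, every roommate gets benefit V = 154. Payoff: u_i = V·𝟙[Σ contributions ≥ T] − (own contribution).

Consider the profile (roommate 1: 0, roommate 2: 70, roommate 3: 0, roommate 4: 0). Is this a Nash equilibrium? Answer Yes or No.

Total = 70 < 170: not provided.
Roommate 1 (pledges 0, payoff 0): pledging 30 → total 100, payoff -30. No gain.
Roommate 2 (pledges 70, payoff -70): dropping to 0 → total 0, payoff 0. Profitable deviation.

No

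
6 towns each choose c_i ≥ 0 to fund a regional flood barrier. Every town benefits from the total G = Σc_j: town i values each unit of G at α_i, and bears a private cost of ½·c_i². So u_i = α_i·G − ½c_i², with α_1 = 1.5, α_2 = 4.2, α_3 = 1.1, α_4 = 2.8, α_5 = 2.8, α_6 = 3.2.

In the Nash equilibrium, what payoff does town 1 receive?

22.275

Town i's FOC: ∂u_i/∂c_i = α_i − c_i = 0, so c_i* = α_i.
NE contributions = (1.5, 4.2, 1.1, 2.8, 2.8, 3.2); G = 15.6.
u_1 = α_1·G − ½·(c_1)² = 1.5·15.6 − ½·1.5² = 22.275.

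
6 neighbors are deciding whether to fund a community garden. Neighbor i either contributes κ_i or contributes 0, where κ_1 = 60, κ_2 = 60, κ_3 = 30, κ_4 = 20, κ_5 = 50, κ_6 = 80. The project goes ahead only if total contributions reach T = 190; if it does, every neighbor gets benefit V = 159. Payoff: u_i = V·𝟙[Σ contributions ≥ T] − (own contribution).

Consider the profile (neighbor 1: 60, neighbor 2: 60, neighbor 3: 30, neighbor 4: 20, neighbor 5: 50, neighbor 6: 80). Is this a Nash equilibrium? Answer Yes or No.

Total = 300 ≥ 190: provided.
Neighbor 1 (pledges 60, payoff 99): dropping to 0 → total 240, payoff 159. Profitable deviation.

No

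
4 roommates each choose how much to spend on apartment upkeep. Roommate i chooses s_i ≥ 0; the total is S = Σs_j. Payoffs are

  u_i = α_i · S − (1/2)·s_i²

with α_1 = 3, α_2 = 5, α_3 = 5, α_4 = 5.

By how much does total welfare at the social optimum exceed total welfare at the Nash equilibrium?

366

Roommate i's FOC: ∂u_i/∂s_i = α_i − s_i = 0, so s_i* = α_i.
NE contributions = (3, 5, 5, 5); S = 18.
W^NE = (Σα)·S − ½Σα_i² = 18² − ½·84 = 282.
Planner sets s_i = Σα_j = 18 for every i, so S^SO = 4·18 = 72.
W^SO = (Σα)·S^SO − ½·4·(Σα)² = (4/2)·18² = 648.
Deadweight loss = W^SO − W^NE = 366.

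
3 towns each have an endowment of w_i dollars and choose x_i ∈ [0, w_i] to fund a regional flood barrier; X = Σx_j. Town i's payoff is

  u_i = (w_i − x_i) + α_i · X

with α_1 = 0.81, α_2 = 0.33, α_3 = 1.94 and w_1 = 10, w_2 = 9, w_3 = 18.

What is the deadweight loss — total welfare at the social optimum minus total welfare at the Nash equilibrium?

39.52

∂u_i/∂x_i = α_i − 1, so town i contributes w_i if α_i > 1, else 0.
α_i > 1 for i ∈ {3}; NE contributions (0, 0, 18), X = 18.
W^NE = Σw_i − X^NE + (Σα_i)·X^NE = 37 + 2.08·18 = 74.44.
Planner: ∂(Σu_j)/∂x_i = Σα_j − 1 = 2.08 > 0, so everyone contributes w_i; X^SO = 37, W^SO = 37 + 2.08·37 = 113.96.
Deadweight loss = 39.52.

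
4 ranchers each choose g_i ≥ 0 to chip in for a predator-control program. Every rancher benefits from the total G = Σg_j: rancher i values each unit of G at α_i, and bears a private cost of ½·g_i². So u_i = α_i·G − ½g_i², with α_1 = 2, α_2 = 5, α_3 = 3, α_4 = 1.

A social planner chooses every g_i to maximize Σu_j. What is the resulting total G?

44

Planner FOC: ∂(Σu_j)/∂g_i = (Σα_j) − g_i = 0, so g_i^SO = Σα_j = 11 for every i; G^SO = 44.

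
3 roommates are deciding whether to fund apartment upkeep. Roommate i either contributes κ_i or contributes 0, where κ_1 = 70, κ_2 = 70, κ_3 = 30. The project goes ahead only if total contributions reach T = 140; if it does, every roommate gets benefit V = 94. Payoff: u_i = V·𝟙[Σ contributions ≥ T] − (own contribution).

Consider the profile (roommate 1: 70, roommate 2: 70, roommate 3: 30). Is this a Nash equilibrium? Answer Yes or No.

Total = 170 ≥ 140: provided.
Roommate 1 (pledges 70, payoff 24): dropping to 0 → total 100, payoff 0. No gain.
Roommate 2 (pledges 70, payoff 24): dropping to 0 → total 100, payoff 0. No gain.
Roommate 3 (pledges 30, payoff 64): dropping to 0 → total 140, payoff 94. Profitable deviation.

No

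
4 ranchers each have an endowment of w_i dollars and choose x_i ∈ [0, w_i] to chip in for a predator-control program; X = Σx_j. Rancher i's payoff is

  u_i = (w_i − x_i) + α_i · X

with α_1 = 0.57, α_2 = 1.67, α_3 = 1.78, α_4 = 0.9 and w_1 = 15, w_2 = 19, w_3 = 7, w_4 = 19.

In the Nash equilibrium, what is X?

∂u_i/∂x_i = α_i − 1, so rancher i contributes w_i if α_i > 1, else 0.
α_i > 1 for i ∈ {2, 3}; NE contributions (0, 19, 7, 0), X = 26.

26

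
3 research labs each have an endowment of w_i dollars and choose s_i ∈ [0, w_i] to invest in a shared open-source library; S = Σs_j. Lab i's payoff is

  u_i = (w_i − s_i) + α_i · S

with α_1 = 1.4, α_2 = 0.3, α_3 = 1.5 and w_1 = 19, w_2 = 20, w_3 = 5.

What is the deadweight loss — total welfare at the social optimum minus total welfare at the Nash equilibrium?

44

∂u_i/∂s_i = α_i − 1, so lab i contributes w_i if α_i > 1, else 0.
α_i > 1 for i ∈ {1, 3}; NE contributions (19, 0, 5), S = 24.
W^NE = Σw_i − S^NE + (Σα_i)·S^NE = 44 + 2.2·24 = 96.8.
Planner: ∂(Σu_j)/∂s_i = Σα_j − 1 = 2.2 > 0, so everyone contributes w_i; S^SO = 44, W^SO = 44 + 2.2·44 = 140.8.
Deadweight loss = 44.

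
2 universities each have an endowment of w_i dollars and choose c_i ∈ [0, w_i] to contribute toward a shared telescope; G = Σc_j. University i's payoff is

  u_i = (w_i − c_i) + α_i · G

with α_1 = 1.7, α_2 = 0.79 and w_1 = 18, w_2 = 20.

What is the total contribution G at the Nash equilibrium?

∂u_i/∂c_i = α_i − 1, so university i contributes w_i if α_i > 1, else 0.
α_i > 1 for i ∈ {1}; NE contributions (18, 0), G = 18.

18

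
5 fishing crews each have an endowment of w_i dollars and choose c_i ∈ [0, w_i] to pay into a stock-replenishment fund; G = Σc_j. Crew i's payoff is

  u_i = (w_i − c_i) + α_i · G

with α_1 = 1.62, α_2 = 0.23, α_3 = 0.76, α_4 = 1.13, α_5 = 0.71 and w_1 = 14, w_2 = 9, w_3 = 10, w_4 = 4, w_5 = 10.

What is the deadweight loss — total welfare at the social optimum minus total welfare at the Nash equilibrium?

100.05

∂u_i/∂c_i = α_i − 1, so crew i contributes w_i if α_i > 1, else 0.
α_i > 1 for i ∈ {1, 4}; NE contributions (14, 0, 0, 4, 0), G = 18.
W^NE = Σw_i − G^NE + (Σα_i)·G^NE = 47 + 3.45·18 = 109.1.
Planner: ∂(Σu_j)/∂c_i = Σα_j − 1 = 3.45 > 0, so everyone contributes w_i; G^SO = 47, W^SO = 47 + 3.45·47 = 209.15.
Deadweight loss = 100.05.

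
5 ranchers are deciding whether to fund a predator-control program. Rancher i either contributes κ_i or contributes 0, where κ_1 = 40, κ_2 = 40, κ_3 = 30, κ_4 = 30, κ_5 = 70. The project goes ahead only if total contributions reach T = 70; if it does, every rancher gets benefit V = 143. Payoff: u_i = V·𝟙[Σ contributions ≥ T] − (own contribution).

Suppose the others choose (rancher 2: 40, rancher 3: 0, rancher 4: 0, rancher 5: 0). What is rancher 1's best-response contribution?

40

Others' total = 40. Contributing 40 brings total to 80 ≥ 70: gain V − κ_1 = 103.
Best response: 40.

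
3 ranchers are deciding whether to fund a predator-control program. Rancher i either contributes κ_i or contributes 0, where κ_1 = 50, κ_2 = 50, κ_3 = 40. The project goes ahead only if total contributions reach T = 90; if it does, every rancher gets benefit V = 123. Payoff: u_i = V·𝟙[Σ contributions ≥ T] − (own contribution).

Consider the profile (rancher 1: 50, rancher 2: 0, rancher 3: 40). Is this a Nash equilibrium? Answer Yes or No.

Yes

Total = 90 ≥ 90: provided.
Rancher 1 (pledges 50, payoff 73): dropping to 0 → total 40, payoff 0. No gain.
Rancher 2 (pledges 0, payoff 123): pledging 50 → total 140, payoff 73. No gain.
Rancher 3 (pledges 40, payoff 83): dropping to 0 → total 50, payoff 0. No gain.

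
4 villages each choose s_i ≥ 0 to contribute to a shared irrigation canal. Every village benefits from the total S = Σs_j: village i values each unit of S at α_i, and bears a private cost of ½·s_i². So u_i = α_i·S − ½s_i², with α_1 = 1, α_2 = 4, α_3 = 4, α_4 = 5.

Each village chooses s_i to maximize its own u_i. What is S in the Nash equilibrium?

Village i's FOC: ∂u_i/∂s_i = α_i − s_i = 0, so s_i* = α_i.
NE contributions = (1, 4, 4, 5); S = 14.

14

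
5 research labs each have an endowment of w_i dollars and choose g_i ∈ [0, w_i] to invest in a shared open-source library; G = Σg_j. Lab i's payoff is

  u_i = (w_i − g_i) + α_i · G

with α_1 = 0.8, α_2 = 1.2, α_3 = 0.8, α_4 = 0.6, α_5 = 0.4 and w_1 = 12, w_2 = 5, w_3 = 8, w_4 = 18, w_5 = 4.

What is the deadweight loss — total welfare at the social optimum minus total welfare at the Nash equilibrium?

117.6

∂u_i/∂g_i = α_i − 1, so lab i contributes w_i if α_i > 1, else 0.
α_i > 1 for i ∈ {2}; NE contributions (0, 5, 0, 0, 0), G = 5.
W^NE = Σw_i − G^NE + (Σα_i)·G^NE = 47 + 2.8·5 = 61.
Planner: ∂(Σu_j)/∂g_i = Σα_j − 1 = 2.8 > 0, so everyone contributes w_i; G^SO = 47, W^SO = 47 + 2.8·47 = 178.6.
Deadweight loss = 117.6.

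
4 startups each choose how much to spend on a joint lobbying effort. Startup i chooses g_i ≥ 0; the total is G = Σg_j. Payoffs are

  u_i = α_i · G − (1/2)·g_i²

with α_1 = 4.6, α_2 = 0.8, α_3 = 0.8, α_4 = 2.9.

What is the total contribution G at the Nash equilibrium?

9.1

Startup i's FOC: ∂u_i/∂g_i = α_i − g_i = 0, so g_i* = α_i.
NE contributions = (4.6, 0.8, 0.8, 2.9); G = 9.1.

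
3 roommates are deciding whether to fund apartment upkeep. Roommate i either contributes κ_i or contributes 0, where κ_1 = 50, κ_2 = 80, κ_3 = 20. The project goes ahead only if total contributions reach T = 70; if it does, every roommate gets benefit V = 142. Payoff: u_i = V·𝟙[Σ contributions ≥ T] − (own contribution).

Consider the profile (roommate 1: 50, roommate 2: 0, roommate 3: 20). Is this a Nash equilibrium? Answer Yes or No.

Total = 70 ≥ 70: provided.
Roommate 1 (pledges 50, payoff 92): dropping to 0 → total 20, payoff 0. No gain.
Roommate 2 (pledges 0, payoff 142): pledging 80 → total 150, payoff 62. No gain.
Roommate 3 (pledges 20, payoff 122): dropping to 0 → total 50, payoff 0. No gain.

Yes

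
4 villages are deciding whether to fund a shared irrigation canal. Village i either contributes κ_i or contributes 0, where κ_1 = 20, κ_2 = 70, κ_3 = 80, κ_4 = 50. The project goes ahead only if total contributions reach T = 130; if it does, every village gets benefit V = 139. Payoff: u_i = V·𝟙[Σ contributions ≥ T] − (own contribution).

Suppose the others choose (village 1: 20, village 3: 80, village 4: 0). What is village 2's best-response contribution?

Others' total = 100. Contributing 70 brings total to 170 ≥ 130: gain V − κ_2 = 69.
Best response: 70.

70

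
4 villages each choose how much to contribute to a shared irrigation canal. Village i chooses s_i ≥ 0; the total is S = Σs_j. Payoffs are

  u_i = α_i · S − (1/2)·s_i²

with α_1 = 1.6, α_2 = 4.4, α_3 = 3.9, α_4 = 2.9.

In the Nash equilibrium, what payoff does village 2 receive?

Village i's FOC: ∂u_i/∂s_i = α_i − s_i = 0, so s_i* = α_i.
NE contributions = (1.6, 4.4, 3.9, 2.9); S = 12.8.
u_2 = α_2·S − ½·(s_2)² = 4.4·12.8 − ½·4.4² = 46.64.

46.64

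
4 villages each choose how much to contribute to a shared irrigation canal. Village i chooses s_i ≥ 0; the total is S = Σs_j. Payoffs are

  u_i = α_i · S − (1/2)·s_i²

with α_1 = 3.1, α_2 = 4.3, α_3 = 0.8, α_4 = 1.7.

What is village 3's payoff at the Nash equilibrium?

Village i's FOC: ∂u_i/∂s_i = α_i − s_i = 0, so s_i* = α_i.
NE contributions = (3.1, 4.3, 0.8, 1.7); S = 9.9.
u_3 = α_3·S − ½·(s_3)² = 0.8·9.9 − ½·0.8² = 7.6.

7.6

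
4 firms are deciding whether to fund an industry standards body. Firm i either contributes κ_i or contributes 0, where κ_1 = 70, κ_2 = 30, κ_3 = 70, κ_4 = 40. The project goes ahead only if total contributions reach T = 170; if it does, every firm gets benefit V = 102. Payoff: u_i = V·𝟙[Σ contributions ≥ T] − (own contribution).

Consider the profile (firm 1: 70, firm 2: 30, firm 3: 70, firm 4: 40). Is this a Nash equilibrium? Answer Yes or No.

No

Total = 210 ≥ 170: provided.
Firm 1 (pledges 70, payoff 32): dropping to 0 → total 140, payoff 0. No gain.
Firm 2 (pledges 30, payoff 72): dropping to 0 → total 180, payoff 102. Profitable deviation.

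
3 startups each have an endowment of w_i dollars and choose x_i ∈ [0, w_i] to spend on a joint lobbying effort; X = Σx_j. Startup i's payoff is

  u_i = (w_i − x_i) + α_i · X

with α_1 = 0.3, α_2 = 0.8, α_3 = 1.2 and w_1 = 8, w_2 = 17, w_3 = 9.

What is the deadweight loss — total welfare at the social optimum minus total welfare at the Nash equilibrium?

∂u_i/∂x_i = α_i − 1, so startup i contributes w_i if α_i > 1, else 0.
α_i > 1 for i ∈ {3}; NE contributions (0, 0, 9), X = 9.
W^NE = Σw_i − X^NE + (Σα_i)·X^NE = 34 + 1.3·9 = 45.7.
Planner: ∂(Σu_j)/∂x_i = Σα_j − 1 = 1.3 > 0, so everyone contributes w_i; X^SO = 34, W^SO = 34 + 1.3·34 = 78.2.
Deadweight loss = 32.5.

32.5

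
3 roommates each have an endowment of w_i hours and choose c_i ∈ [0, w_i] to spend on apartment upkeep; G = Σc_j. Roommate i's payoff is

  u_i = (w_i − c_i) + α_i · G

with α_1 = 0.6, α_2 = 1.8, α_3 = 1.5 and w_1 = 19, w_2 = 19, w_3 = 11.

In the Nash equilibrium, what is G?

∂u_i/∂c_i = α_i − 1, so roommate i contributes w_i if α_i > 1, else 0.
α_i > 1 for i ∈ {2, 3}; NE contributions (0, 19, 11), G = 30.

30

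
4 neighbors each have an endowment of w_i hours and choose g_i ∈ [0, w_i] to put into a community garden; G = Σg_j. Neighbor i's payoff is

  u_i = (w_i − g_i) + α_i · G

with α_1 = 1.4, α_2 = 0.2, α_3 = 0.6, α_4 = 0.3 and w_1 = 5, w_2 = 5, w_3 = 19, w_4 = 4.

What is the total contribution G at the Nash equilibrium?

∂u_i/∂g_i = α_i − 1, so neighbor i contributes w_i if α_i > 1, else 0.
α_i > 1 for i ∈ {1}; NE contributions (5, 0, 0, 0), G = 5.

5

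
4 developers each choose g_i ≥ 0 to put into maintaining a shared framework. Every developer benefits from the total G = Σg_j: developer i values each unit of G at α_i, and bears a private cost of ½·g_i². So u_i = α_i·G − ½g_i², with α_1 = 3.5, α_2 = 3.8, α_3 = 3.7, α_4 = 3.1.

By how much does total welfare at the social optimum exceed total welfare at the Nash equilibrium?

223.805

Developer i's FOC: ∂u_i/∂g_i = α_i − g_i = 0, so g_i* = α_i.
NE contributions = (3.5, 3.8, 3.7, 3.1); G = 14.1.
W^NE = (Σα)·G − ½Σα_i² = 14.1² − ½·49.99 = 173.815.
Planner sets g_i = Σα_j = 14.1 for every i, so G^SO = 4·14.1 = 56.4.
W^SO = (Σα)·G^SO − ½·4·(Σα)² = (4/2)·14.1² = 397.62.
Deadweight loss = W^SO − W^NE = 223.805.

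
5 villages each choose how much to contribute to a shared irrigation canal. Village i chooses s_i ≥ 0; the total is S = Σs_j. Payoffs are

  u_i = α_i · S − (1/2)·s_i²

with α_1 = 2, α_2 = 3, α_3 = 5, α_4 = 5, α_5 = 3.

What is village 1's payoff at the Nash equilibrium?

Village i's FOC: ∂u_i/∂s_i = α_i − s_i = 0, so s_i* = α_i.
NE contributions = (2, 3, 5, 5, 3); S = 18.
u_1 = α_1·S − ½·(s_1)² = 2·18 − ½·2² = 34.

34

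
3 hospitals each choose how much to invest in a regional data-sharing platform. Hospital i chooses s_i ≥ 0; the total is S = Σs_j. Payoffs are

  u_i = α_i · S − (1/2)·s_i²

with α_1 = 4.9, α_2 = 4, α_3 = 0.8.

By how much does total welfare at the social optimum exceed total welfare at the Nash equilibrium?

67.37

Hospital i's FOC: ∂u_i/∂s_i = α_i − s_i = 0, so s_i* = α_i.
NE contributions = (4.9, 4, 0.8); S = 9.7.
W^NE = (Σα)·S − ½Σα_i² = 9.7² − ½·40.65 = 73.765.
Planner sets s_i = Σα_j = 9.7 for every i, so S^SO = 3·9.7 = 29.1.
W^SO = (Σα)·S^SO − ½·3·(Σα)² = (3/2)·9.7² = 141.135.
Deadweight loss = W^SO − W^NE = 67.37.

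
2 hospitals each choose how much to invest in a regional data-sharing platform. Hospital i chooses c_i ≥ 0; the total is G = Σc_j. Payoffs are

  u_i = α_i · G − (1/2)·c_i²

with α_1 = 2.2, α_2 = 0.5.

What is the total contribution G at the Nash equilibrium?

Hospital i's FOC: ∂u_i/∂c_i = α_i − c_i = 0, so c_i* = α_i.
NE contributions = (2.2, 0.5); G = 2.7.

2.7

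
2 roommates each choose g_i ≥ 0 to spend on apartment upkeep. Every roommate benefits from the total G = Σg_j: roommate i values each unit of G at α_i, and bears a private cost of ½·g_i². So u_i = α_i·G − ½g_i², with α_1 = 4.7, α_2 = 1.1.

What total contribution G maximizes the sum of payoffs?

11.6

Planner FOC: ∂(Σu_j)/∂g_i = (Σα_j) − g_i = 0, so g_i^SO = Σα_j = 5.8 for every i; G^SO = 11.6.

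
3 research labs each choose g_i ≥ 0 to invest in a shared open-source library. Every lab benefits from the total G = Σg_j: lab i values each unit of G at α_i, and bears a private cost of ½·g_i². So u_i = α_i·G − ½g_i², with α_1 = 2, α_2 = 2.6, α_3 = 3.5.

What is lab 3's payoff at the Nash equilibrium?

Lab i's FOC: ∂u_i/∂g_i = α_i − g_i = 0, so g_i* = α_i.
NE contributions = (2, 2.6, 3.5); G = 8.1.
u_3 = α_3·G − ½·(g_3)² = 3.5·8.1 − ½·3.5² = 22.225.

22.225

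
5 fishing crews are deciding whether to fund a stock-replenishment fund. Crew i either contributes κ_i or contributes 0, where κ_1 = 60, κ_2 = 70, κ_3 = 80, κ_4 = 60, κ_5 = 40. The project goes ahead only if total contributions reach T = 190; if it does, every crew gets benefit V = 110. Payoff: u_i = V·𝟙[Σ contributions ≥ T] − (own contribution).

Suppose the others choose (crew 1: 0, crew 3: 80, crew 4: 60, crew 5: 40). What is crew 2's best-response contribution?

Others' total = 180. Contributing 70 brings total to 250 ≥ 190: gain V − κ_2 = 40.
Best response: 70.

70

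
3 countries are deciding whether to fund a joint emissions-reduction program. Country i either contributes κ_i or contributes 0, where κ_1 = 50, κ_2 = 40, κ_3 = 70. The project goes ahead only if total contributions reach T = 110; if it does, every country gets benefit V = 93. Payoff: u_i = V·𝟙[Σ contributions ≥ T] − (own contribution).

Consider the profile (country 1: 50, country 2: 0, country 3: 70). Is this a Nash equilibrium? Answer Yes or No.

Total = 120 ≥ 110: provided.
Country 1 (pledges 50, payoff 43): dropping to 0 → total 70, payoff 0. No gain.
Country 2 (pledges 0, payoff 93): pledging 40 → total 160, payoff 53. No gain.
Country 3 (pledges 70, payoff 23): dropping to 0 → total 50, payoff 0. No gain.

Yes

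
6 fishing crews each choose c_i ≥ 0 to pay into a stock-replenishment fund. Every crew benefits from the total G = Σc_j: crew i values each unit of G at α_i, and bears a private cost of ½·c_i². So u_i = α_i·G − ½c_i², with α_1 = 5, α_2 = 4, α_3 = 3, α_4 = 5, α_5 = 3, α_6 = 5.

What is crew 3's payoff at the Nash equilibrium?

Crew i's FOC: ∂u_i/∂c_i = α_i − c_i = 0, so c_i* = α_i.
NE contributions = (5, 4, 3, 5, 3, 5); G = 25.
u_3 = α_3·G − ½·(c_3)² = 3·25 − ½·3² = 70.5.

70.5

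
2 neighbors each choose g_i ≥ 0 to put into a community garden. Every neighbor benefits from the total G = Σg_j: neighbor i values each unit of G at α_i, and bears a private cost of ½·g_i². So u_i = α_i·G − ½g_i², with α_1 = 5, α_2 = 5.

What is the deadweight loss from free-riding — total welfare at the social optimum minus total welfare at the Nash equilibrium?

Neighbor i's FOC: ∂u_i/∂g_i = α_i − g_i = 0, so g_i* = α_i.
NE contributions = (5, 5); G = 10.
W^NE = (Σα)·G − ½Σα_i² = 10² − ½·50 = 75.
Planner sets g_i = Σα_j = 10 for every i, so G^SO = 2·10 = 20.
W^SO = (Σα)·G^SO − ½·2·(Σα)² = (2/2)·10² = 100.
Deadweight loss = W^SO − W^NE = 25.

25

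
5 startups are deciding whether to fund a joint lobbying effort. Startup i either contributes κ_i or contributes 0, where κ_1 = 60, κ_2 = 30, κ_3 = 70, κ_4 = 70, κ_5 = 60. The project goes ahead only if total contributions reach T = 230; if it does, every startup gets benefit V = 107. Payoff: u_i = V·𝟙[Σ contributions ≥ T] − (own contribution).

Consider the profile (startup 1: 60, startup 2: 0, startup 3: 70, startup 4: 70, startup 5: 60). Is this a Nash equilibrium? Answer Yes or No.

Total = 260 ≥ 230: provided.
Startup 1 (pledges 60, payoff 47): dropping to 0 → total 200, payoff 0. No gain.
Startup 2 (pledges 0, payoff 107): pledging 30 → total 290, payoff 77. No gain.
Startup 3 (pledges 70, payoff 37): dropping to 0 → total 190, payoff 0. No gain.
Startup 4 (pledges 70, payoff 37): dropping to 0 → total 190, payoff 0. No gain.
Startup 5 (pledges 60, payoff 47): dropping to 0 → total 200, payoff 0. No gain.

Yes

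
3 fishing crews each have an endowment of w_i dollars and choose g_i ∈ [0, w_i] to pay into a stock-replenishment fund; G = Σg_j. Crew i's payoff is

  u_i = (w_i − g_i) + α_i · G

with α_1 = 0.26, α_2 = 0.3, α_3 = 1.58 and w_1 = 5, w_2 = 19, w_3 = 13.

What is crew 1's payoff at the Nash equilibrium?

8.38

∂u_i/∂g_i = α_i − 1, so crew i contributes w_i if α_i > 1, else 0.
α_i > 1 for i ∈ {3}; NE contributions (0, 0, 13), G = 13.
u_1 = (5 − 0) + 0.26·13 = 8.38.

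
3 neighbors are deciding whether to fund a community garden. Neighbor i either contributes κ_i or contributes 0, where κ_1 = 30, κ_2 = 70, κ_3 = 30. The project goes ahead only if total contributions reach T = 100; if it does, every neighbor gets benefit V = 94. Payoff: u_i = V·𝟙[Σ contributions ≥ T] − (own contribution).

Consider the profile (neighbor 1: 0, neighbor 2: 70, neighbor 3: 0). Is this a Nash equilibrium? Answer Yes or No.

No

Total = 70 < 100: not provided.
Neighbor 1 (pledges 0, payoff 0): pledging 30 → total 100, payoff 64. Profitable deviation.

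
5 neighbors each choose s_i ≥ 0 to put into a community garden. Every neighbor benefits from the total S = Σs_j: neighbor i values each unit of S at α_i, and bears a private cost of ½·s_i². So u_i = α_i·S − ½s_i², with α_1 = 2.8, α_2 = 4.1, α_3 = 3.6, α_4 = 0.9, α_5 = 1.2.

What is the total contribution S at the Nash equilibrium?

12.6

Neighbor i's FOC: ∂u_i/∂s_i = α_i − s_i = 0, so s_i* = α_i.
NE contributions = (2.8, 4.1, 3.6, 0.9, 1.2); S = 12.6.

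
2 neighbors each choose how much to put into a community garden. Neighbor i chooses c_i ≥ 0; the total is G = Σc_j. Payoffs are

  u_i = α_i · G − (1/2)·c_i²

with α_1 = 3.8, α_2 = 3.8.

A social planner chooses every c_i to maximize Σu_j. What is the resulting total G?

Planner FOC: ∂(Σu_j)/∂c_i = (Σα_j) − c_i = 0, so c_i^SO = Σα_j = 7.6 for every i; G^SO = 15.2.

15.2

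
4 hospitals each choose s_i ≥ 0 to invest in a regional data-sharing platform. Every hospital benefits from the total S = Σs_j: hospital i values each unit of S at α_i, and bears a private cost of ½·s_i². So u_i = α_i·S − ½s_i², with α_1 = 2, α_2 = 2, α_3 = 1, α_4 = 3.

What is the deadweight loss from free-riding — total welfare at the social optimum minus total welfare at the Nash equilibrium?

73

Hospital i's FOC: ∂u_i/∂s_i = α_i − s_i = 0, so s_i* = α_i.
NE contributions = (2, 2, 1, 3); S = 8.
W^NE = (Σα)·S − ½Σα_i² = 8² − ½·18 = 55.
Planner sets s_i = Σα_j = 8 for every i, so S^SO = 4·8 = 32.
W^SO = (Σα)·S^SO − ½·4·(Σα)² = (4/2)·8² = 128.
Deadweight loss = W^SO − W^NE = 73.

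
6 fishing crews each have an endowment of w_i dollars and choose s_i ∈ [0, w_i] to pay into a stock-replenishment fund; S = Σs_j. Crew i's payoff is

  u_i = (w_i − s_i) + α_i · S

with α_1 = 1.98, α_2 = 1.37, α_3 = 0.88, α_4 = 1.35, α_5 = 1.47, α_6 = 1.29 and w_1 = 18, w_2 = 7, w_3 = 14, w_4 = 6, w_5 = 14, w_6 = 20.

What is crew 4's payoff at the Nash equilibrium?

87.75

∂u_i/∂s_i = α_i − 1, so crew i contributes w_i if α_i > 1, else 0.
α_i > 1 for i ∈ {1, 2, 4, 5, 6}; NE contributions (18, 7, 0, 6, 14, 20), S = 65.
u_4 = (6 − 6) + 1.35·65 = 87.75.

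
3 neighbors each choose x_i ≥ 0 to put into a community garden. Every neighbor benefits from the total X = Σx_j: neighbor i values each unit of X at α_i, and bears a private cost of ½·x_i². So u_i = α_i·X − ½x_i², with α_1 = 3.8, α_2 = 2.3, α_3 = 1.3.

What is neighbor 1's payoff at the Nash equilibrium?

20.9

Neighbor i's FOC: ∂u_i/∂x_i = α_i − x_i = 0, so x_i* = α_i.
NE contributions = (3.8, 2.3, 1.3); X = 7.4.
u_1 = α_1·X − ½·(x_1)² = 3.8·7.4 − ½·3.8² = 20.9.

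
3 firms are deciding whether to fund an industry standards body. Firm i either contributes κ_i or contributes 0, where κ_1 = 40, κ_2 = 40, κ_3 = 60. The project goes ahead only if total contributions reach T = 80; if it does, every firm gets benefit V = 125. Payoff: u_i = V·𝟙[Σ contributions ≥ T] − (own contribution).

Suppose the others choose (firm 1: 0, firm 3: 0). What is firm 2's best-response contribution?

0

Others' total = 0. Even contributing 40 gives 40 < 80: no benefit either way.
Best response: 0.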